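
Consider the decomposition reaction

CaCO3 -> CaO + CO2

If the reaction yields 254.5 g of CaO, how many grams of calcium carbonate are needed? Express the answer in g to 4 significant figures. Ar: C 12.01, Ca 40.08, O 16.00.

454.2 g

M(CaO) = 40.08 + 16.00 = 56.08 g/mol.
M(CaCO3) = 40.08 + 12.01 + 3(16.00) = 100.09 g/mol.
n(CaO) = 254.50 g / 56.08 g/mol = 4.5382 mol.
From the equation the CaO:CaCO3 mole ratio is 1:1, so n(CaCO3) = 4.5382 × 1/1 = 4.5382 mol.
Mass of CaCO3 = 4.5382 mol × 100.09 g/mol = 454.22 g.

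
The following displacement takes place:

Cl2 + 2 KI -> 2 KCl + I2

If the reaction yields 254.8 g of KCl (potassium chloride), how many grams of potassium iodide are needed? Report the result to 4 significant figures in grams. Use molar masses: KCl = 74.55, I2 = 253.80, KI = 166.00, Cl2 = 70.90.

567.4 g

n(KCl) = 254.80 g / 74.55 g/mol = 3.4178 mol.
From the equation the KCl:KI mole ratio is 2:2, so n(KI) = 3.4178 × 2/2 = 3.4178 mol.
Mass of KI = 3.4178 mol × 166.00 g/mol = 567.36 g.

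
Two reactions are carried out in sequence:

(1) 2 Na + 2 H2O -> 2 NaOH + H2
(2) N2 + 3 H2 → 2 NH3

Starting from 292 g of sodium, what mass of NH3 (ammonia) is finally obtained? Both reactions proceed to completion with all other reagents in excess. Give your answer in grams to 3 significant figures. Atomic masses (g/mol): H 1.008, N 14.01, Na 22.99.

72.1 g

M(Na) = 22.99 g/mol.
M(NH3) = 14.01 + 3(1.008) = 17.034 g/mol.
n(Na) = 292.0 / 22.99 = 12.70 mol.
Step 1 gives a 2:1 ratio of Na to H2, so n(H2) = 6.351 mol.
In step 2 the H2:NH3 ratio is 3:2, so n(NH3) = 4.234 mol.
Mass of NH3 = 4.234 × 17.034 = 72.12 g.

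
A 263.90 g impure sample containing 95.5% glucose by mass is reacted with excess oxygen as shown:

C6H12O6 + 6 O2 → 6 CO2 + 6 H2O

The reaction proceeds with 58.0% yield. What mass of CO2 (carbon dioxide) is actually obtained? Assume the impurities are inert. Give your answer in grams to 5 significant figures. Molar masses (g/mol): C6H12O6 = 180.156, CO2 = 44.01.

214.25 g

Pure C6H12O6 available = 263.90 g × 0.955 = 252.024 g.
n(C6H12O6) = 252.024 g / 180.156 g/mol = 1.39892 mol.
From the equation the C6H12O6:CO2 mole ratio is 1:6, so n(CO2) = 1.39892 × 6/1 = 8.39354 mol.
Mass of CO2 = 8.39354 mol × 44.01 g/mol = 369.400 g.
Actual mass collected = 369.400 g × 0.580 = 214.252 g.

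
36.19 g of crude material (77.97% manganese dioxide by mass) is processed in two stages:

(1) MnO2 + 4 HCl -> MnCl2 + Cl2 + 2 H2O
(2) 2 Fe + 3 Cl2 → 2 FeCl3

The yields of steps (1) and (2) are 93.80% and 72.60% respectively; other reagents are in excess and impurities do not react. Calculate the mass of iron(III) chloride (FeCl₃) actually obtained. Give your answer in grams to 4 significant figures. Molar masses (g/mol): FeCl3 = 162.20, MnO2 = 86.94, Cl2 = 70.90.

23.90 g

Pure MnO2 = 36.19 × 0.7797 = 28.217 g.
n(MnO2) = 28.217 / 86.94 = 0.32456 mol.
Step 1 (MnO2:Cl2 = 1:1): theoretical n(Cl2) = 0.32456 mol; at 93.80% yield, n(Cl2) = 0.30444 mol.
Step 2 (Cl2:FeCl3 = 3:2): theoretical n(FeCl3) = 0.20296 mol, so theoretical mass = 0.20296 × 162.20 = 32.920 g.
At 72.60% yield, actual mass of FeCl3 = 32.920 × 0.7260 = 23.900 g.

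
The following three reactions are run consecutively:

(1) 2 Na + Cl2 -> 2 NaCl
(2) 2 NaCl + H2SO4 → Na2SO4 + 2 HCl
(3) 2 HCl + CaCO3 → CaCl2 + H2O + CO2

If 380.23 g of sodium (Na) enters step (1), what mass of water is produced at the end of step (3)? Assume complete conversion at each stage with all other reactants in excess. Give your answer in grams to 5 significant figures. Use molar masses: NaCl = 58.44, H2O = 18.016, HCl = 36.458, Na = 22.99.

n(Na) = 380.23 / 22.99 = 16.5389 mol.
Reaction (1): Na→NaCl ratio 2:2 ⇒ n(NaCl) = 16.5389 mol.
Reaction (2): NaCl→HCl ratio 2:2 ⇒ n(HCl) = 16.5389 mol.
Reaction (3): HCl→H2O ratio 2:1 ⇒ n(H2O) = 8.26946 mol.
Mass of H2O = 8.26946 × 18.016 = 148.983 g.

148.98 g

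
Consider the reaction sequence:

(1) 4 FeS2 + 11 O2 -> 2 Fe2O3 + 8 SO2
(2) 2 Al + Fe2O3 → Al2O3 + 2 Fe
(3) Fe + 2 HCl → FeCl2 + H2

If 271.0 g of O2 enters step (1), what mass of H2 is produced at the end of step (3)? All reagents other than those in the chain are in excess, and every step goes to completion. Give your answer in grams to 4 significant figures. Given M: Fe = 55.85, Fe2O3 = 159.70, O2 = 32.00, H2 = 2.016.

n(O2) = 271.0 / 32.00 = 8.4688 mol.
Reaction (1): O2→Fe2O3 ratio 11:2 ⇒ n(Fe2O3) = 1.5398 mol.
Reaction (2): Fe2O3→Fe ratio 1:2 ⇒ n(Fe) = 3.0795 mol.
Reaction (3): Fe→H2 ratio 1:1 ⇒ n(H2) = 3.0795 mol.
Mass of H2 = 3.0795 × 2.016 = 6.2084 g.

6.208 g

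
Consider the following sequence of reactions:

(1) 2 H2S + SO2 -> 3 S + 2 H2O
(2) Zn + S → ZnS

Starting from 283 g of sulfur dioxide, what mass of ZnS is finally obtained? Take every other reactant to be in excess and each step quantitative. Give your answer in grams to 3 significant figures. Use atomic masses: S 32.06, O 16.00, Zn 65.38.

1290 g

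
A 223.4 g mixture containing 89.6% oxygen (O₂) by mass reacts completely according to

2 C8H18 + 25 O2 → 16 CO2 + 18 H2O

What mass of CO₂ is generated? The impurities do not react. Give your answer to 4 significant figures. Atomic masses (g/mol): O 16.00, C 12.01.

176.2 g

Mass of pure O2 = 223.4 g × 0.896 = 200.17 g.
M(O2) = 2(16.00) = 32.00 g/mol.
M(CO2) = 12.01 + 2(16.00) = 44.01 g/mol.
n(O2) = 200.17 g / 32.00 g/mol = 6.2552 mol.
From the equation the O2:CO2 mole ratio is 25:16, so n(CO2) = 6.2552 × 16/25 = 4.0033 mol.
Mass of CO2 = 4.0033 mol × 44.01 g/mol = 176.19 g.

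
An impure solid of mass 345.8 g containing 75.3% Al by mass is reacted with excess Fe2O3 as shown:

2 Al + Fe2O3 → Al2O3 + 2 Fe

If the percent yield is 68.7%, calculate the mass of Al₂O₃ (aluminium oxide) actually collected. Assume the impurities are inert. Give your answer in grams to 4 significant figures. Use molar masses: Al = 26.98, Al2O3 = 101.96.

338.0 g

Pure Al available = 345.8 g × 0.753 = 260.39 g.
n(Al) = 260.39 g / 26.98 g/mol = 9.6511 mol.
From the equation the Al:Al2O3 mole ratio is 2:1, so n(Al2O3) = 9.6511 × 1/2 = 4.8256 mol.
Mass of Al2O3 = 4.8256 mol × 101.96 g/mol = 492.01 g.
Actual mass collected = 492.01 g × 0.687 = 338.01 g.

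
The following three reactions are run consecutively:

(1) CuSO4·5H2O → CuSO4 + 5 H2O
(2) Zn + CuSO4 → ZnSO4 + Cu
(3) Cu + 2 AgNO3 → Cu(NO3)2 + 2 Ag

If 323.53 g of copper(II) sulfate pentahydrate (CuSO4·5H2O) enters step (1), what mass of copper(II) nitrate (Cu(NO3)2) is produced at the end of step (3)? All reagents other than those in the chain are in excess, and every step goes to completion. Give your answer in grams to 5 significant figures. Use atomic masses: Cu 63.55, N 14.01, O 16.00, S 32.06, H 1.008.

243.04 g

M(CuSO4·5H2O) = 63.55 + 32.06 + 9(16.00) + 10(1.008) = 249.69 g/mol.
M(Cu(NO3)2) = 63.55 + 2(14.01) + 6(16.00) = 187.57 g/mol.
n(CuSO4·5H2O) = 323.53 / 249.69 = 1.29573 mol.
Reaction (1): CuSO4·5H2O→CuSO4 ratio 1:1 ⇒ n(CuSO4) = 1.29573 mol.
Reaction (2): CuSO4→Cu ratio 1:1 ⇒ n(Cu) = 1.29573 mol.
Reaction (3): Cu→Cu(NO3)2 ratio 1:1 ⇒ n(Cu(NO3)2) = 1.29573 mol.
Mass of Cu(NO3)2 = 1.29573 × 187.57 = 243.039 g.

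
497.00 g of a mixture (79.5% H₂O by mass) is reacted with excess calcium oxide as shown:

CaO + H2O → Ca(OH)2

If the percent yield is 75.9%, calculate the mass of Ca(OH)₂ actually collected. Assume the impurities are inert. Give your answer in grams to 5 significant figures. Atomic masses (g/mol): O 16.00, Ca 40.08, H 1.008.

1233.4 g

Pure H2O available = 497.00 g × 0.795 = 395.115 g.
M(H2O) = 2(1.008) + 16.00 = 18.016 g/mol.
M(Ca(OH)2) = 40.08 + 2(16.00) + 2(1.008) = 74.096 g/mol.
n(H2O) = 395.115 g / 18.016 g/mol = 21.9313 mol.
From the equation the H2O:Ca(OH)2 mole ratio is 1:1, so n(Ca(OH)2) = 21.9313 × 1/1 = 21.9313 mol.
Mass of Ca(OH)2 = 21.9313 mol × 74.096 g/mol = 1625.02 g.
Actual mass collected = 1625.02 g × 0.759 = 1233.39 g.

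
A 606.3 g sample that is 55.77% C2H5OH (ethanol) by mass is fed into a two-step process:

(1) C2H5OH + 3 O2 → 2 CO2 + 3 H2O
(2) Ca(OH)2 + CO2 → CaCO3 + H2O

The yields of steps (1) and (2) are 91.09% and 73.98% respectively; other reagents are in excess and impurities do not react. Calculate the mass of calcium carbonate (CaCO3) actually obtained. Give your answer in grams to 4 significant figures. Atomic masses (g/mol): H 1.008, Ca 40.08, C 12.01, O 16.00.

990.1 g

Pure C2H5OH = 606.3 × 0.5577 = 338.13 g.
M(C2H5OH) = 2(12.01) + 6(1.008) + 16.00 = 46.068 g/mol.
M(CaCO3) = 40.08 + 12.01 + 3(16.00) = 100.09 g/mol.
n(C2H5OH) = 338.13 / 46.068 = 7.3399 mol.
Step 1 (C2H5OH:CO2 = 1:2): theoretical n(CO2) = 14.680 mol; at 91.09% yield, n(CO2) = 13.372 mol.
Step 2 (CO2:CaCO3 = 1:1): theoretical n(CaCO3) = 13.372 mol, so theoretical mass = 13.372 × 100.09 = 1338.4 g.
At 73.98% yield, actual mass of CaCO3 = 1338.4 × 0.7398 = 990.14 g.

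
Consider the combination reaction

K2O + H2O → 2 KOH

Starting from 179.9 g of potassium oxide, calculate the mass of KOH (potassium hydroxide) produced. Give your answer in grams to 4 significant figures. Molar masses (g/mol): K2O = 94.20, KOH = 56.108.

n(K2O) = 179.90 g / 94.20 g/mol = 1.9098 mol.
From the equation the K2O:KOH mole ratio is 1:2, so n(KOH) = 1.9098 × 2/1 = 3.8195 mol.
Mass of KOH = 3.8195 mol × 56.108 g/mol = 214.31 g.

214.3 g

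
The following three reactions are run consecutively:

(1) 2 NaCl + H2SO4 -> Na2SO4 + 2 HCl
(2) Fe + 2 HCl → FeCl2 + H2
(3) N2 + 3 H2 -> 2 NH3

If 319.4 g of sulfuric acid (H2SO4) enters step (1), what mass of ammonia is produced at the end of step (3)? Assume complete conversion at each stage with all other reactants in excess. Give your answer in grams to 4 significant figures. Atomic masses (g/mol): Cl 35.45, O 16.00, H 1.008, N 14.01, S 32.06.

M(H2SO4) = 2(1.008) + 32.06 + 4(16.00) = 98.076 g/mol.
M(NH3) = 14.01 + 3(1.008) = 17.034 g/mol.
n(H2SO4) = 319.4 / 98.076 = 3.2567 mol.
Reaction (1): H2SO4→HCl ratio 1:2 ⇒ n(HCl) = 6.5133 mol.
Reaction (2): HCl→H2 ratio 2:1 ⇒ n(H2) = 3.2567 mol.
Reaction (3): H2→NH3 ratio 3:2 ⇒ n(NH3) = 2.1711 mol.
Mass of NH3 = 2.1711 × 17.034 = 36.983 g.

36.98 g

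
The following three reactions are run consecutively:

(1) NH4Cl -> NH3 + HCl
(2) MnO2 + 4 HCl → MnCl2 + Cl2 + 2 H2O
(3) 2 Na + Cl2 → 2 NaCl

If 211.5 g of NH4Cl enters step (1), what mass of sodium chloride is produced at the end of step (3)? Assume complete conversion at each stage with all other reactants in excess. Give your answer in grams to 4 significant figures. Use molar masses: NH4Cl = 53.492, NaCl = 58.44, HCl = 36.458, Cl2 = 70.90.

115.5 g

n(NH4Cl) = 211.5 / 53.492 = 3.9539 mol.
Reaction (1): NH4Cl→HCl ratio 1:1 ⇒ n(HCl) = 3.9539 mol.
Reaction (2): HCl→Cl2 ratio 4:1 ⇒ n(Cl2) = 0.98847 mol.
Reaction (3): Cl2→NaCl ratio 1:2 ⇒ n(NaCl) = 1.9769 mol.
Mass of NaCl = 1.9769 × 58.44 = 115.53 g.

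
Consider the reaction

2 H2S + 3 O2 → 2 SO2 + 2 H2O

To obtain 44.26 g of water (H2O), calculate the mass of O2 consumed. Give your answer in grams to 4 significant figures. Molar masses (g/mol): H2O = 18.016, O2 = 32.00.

n(H2O) = 44.260 g / 18.016 g/mol = 2.4567 mol.
From the equation the H2O:O2 mole ratio is 2:3, so n(O2) = 2.4567 × 3/2 = 3.6851 mol.
Mass of O2 = 3.6851 mol × 32.00 g/mol = 117.92 g.

117.9 g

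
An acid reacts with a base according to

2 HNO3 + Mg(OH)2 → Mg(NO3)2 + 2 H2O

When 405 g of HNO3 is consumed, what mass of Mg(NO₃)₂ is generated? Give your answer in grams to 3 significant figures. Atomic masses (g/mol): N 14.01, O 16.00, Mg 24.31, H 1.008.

M(HNO3) = 1.008 + 14.01 + 3(16.00) = 63.018 g/mol.
M(Mg(NO3)2) = 24.31 + 2(14.01) + 6(16.00) = 148.33 g/mol.
n(HNO3) = 405.0 g / 63.018 g/mol = 6.427 mol.
From the equation the HNO3:Mg(NO3)2 mole ratio is 2:1, so n(Mg(NO3)2) = 6.427 × 1/2 = 3.213 mol.
Mass of Mg(NO3)2 = 3.213 mol × 148.33 g/mol = 476.6 g.

477 g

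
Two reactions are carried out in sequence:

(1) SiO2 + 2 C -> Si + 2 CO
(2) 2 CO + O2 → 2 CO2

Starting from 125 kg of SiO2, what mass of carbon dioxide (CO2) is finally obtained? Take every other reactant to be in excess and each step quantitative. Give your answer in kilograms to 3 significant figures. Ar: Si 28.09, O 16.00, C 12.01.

183 kg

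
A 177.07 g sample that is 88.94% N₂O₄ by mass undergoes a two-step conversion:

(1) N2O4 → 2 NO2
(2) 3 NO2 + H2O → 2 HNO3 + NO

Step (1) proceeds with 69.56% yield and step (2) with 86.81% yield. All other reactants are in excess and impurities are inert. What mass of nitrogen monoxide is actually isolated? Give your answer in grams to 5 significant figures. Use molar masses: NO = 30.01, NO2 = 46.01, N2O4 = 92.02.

Pure N2O4 = 177.07 × 0.8894 = 157.486 g.
n(N2O4) = 157.486 / 92.02 = 1.71143 mol.
Step 1 (N2O4:NO2 = 1:2): theoretical n(NO2) = 3.42287 mol; at 69.56% yield, n(NO2) = 2.38095 mol.
Step 2 (NO2:NO = 3:1): theoretical n(NO) = 0.793648 mol, so theoretical mass = 0.793648 × 30.01 = 23.8174 g.
At 86.81% yield, actual mass of NO = 23.8174 × 0.8681 = 20.6759 g.

20.676 g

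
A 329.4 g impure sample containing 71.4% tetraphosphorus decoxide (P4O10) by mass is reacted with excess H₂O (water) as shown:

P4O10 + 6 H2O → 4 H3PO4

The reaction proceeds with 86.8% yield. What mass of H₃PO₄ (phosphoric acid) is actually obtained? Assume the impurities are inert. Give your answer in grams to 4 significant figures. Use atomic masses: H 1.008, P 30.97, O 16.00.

281.9 g

Pure P4O10 available = 329.4 g × 0.714 = 235.19 g.
M(P4O10) = 4(30.97) + 10(16.00) = 283.88 g/mol.
M(H3PO4) = 3(1.008) + 30.97 + 4(16.00) = 97.994 g/mol.
n(P4O10) = 235.19 g / 283.88 g/mol = 0.82849 mol.
From the equation the P4O10:H3PO4 mole ratio is 1:4, so n(H3PO4) = 0.82849 × 4/1 = 3.3140 mol.
Mass of H3PO4 = 3.3140 mol × 97.994 g/mol = 324.75 g.
Actual mass collected = 324.75 g × 0.868 = 281.88 g.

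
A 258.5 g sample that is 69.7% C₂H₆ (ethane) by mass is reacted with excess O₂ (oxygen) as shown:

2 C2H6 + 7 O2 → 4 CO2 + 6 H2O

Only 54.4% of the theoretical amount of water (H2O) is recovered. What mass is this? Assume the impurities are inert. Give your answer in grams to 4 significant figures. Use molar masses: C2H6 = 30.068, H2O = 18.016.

Pure C2H6 available = 258.5 g × 0.697 = 180.17 g.
n(C2H6) = 180.17 g / 30.068 g/mol = 5.9922 mol.
From the equation the C2H6:H2O mole ratio is 2:6, so n(H2O) = 5.9922 × 6/2 = 17.977 mol.
Mass of H2O = 17.977 mol × 18.016 g/mol = 323.87 g.
Actual mass collected = 323.87 g × 0.544 = 176.18 g.

176.2 g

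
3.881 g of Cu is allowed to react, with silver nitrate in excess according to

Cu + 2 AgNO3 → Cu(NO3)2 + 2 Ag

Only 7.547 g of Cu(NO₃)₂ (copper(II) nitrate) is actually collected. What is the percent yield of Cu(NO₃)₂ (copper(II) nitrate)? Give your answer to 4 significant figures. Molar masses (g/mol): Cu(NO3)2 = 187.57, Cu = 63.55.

65.88 %

n(Cu) = 3.8810 g / 63.55 g/mol = 0.061070 mol.
From the equation the Cu:Cu(NO3)2 mole ratio is 1:1, so n(Cu(NO3)2) = 0.061070 × 1/1 = 0.061070 mol.
Mass of Cu(NO3)2 = 0.061070 mol × 187.57 g/mol = 11.455 g.
This is the theoretical yield. Percent yield = 7.547 g / 11.455 g × 100% = 65.884%.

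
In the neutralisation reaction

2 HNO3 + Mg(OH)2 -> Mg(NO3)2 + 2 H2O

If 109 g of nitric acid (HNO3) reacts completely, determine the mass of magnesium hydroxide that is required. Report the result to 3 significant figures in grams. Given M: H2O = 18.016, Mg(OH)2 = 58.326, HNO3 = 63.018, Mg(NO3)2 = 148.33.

n(HNO3) = 109.0 g / 63.018 g/mol = 1.730 mol.
From the equation the HNO3:Mg(OH)2 mole ratio is 2:1, so n(Mg(OH)2) = 1.730 × 1/2 = 0.8648 mol.
Mass of Mg(OH)2 = 0.8648 mol × 58.326 g/mol = 50.44 g.

50.4 g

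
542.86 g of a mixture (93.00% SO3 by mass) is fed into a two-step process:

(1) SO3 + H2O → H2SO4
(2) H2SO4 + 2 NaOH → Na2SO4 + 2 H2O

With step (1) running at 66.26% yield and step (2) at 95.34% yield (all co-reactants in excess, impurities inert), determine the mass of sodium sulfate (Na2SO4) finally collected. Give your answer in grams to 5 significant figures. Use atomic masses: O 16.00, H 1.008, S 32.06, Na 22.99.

Pure SO3 = 542.86 × 0.9300 = 504.860 g.
M(SO3) = 32.06 + 3(16.00) = 80.06 g/mol.
M(Na2SO4) = 2(22.99) + 32.06 + 4(16.00) = 142.04 g/mol.
n(SO3) = 504.860 / 80.06 = 6.30602 mol.
Step 1 (SO3:H2SO4 = 1:1): theoretical n(H2SO4) = 6.30602 mol; at 66.26% yield, n(H2SO4) = 4.17837 mol.
Step 2 (H2SO4:Na2SO4 = 1:1): theoretical n(Na2SO4) = 4.17837 mol, so theoretical mass = 4.17837 × 142.04 = 593.495 g.
At 95.34% yield, actual mass of Na2SO4 = 593.495 × 0.9534 = 565.838 g.

565.84 g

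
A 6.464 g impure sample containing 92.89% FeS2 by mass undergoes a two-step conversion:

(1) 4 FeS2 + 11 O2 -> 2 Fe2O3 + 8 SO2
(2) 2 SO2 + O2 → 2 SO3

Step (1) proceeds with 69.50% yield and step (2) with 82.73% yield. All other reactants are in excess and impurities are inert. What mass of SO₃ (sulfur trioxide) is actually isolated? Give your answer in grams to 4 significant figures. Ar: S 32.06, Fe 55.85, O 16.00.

4.608 g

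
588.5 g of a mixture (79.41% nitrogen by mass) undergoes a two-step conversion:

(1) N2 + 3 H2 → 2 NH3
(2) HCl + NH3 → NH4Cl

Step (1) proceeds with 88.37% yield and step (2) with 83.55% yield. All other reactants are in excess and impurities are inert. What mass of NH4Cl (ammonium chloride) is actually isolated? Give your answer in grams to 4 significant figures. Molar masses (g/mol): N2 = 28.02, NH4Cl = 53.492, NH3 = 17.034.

Pure N2 = 588.5 × 0.7941 = 467.33 g.
n(N2) = 467.33 / 28.02 = 16.678 mol.
Step 1 (N2:NH3 = 1:2): theoretical n(NH3) = 33.357 mol; at 88.37% yield, n(NH3) = 29.477 mol.
Step 2 (NH3:NH4Cl = 1:1): theoretical n(NH4Cl) = 29.477 mol, so theoretical mass = 29.477 × 53.492 = 1576.8 g.
At 83.55% yield, actual mass of NH4Cl = 1576.8 × 0.8355 = 1317.4 g.

1317 g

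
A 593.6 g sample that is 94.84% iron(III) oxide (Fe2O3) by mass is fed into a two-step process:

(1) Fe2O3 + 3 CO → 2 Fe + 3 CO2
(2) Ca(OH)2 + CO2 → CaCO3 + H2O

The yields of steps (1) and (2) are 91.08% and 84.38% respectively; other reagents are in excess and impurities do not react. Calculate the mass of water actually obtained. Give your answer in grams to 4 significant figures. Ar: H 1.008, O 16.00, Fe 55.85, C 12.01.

Pure Fe2O3 = 593.6 × 0.9484 = 562.97 g.
M(Fe2O3) = 2(55.85) + 3(16.00) = 159.70 g/mol.
M(H2O) = 2(1.008) + 16.00 = 18.016 g/mol.
n(Fe2O3) = 562.97 / 159.70 = 3.5252 mol.
Step 1 (Fe2O3:CO2 = 1:3): theoretical n(CO2) = 10.576 mol; at 91.08% yield, n(CO2) = 9.6322 mol.
Step 2 (CO2:H2O = 1:1): theoretical n(H2O) = 9.6322 mol, so theoretical mass = 9.6322 × 18.016 = 173.53 g.
At 84.38% yield, actual mass of H2O = 173.53 × 0.8438 = 146.43 g.

146.4 g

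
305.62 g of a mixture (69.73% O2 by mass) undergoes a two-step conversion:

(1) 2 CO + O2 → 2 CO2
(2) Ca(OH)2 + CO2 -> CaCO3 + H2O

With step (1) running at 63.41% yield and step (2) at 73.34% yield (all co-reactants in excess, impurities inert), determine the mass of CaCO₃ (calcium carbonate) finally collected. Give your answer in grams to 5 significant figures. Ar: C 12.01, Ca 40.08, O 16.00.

619.97 g

Pure O2 = 305.62 × 0.6973 = 213.109 g.
M(O2) = 2(16.00) = 32.00 g/mol.
M(CaCO3) = 40.08 + 12.01 + 3(16.00) = 100.09 g/mol.
n(O2) = 213.109 / 32.00 = 6.65965 mol.
Step 1 (O2:CO2 = 1:2): theoretical n(CO2) = 13.3193 mol; at 63.41% yield, n(CO2) = 8.44577 mol.
Step 2 (CO2:CaCO3 = 1:1): theoretical n(CaCO3) = 8.44577 mol, so theoretical mass = 8.44577 × 100.09 = 845.337 g.
At 73.34% yield, actual mass of CaCO3 = 845.337 × 0.7334 = 619.970 g.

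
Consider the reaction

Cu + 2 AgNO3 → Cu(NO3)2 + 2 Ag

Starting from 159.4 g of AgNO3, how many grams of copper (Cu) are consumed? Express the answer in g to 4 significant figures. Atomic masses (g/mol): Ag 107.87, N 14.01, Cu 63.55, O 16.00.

29.81 g

M(AgNO3) = 107.87 + 14.01 + 3(16.00) = 169.88 g/mol.
M(Cu) = 63.55 g/mol.
n(AgNO3) = 159.40 g / 169.88 g/mol = 0.93831 mol.
From the equation the AgNO3:Cu mole ratio is 2:1, so n(Cu) = 0.93831 × 1/2 = 0.46915 mol.
Mass of Cu = 0.46915 mol × 63.55 g/mol = 29.815 g.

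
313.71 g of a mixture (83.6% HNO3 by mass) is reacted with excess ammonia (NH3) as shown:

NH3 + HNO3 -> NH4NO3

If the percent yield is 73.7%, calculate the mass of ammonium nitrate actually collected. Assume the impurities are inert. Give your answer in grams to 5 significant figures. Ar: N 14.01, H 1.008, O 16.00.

Pure HNO3 available = 313.71 g × 0.836 = 262.262 g.
M(HNO3) = 1.008 + 14.01 + 3(16.00) = 63.018 g/mol.
M(NH4NO3) = 2(14.01) + 4(1.008) + 3(16.00) = 80.052 g/mol.
n(HNO3) = 262.262 g / 63.018 g/mol = 4.16169 mol.
From the equation the HNO3:NH4NO3 mole ratio is 1:1, so n(NH4NO3) = 4.16169 × 1/1 = 4.16169 mol.
Mass of NH4NO3 = 4.16169 mol × 80.052 g/mol = 333.152 g.
Actual mass collected = 333.152 g × 0.737 = 245.533 g.

245.53 g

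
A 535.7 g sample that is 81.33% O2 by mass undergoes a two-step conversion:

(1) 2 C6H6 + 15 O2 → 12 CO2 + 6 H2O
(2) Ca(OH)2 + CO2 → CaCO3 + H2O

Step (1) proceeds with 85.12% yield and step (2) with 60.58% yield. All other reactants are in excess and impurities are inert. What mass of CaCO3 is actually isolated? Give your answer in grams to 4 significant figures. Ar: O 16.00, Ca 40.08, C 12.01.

562.2 g

Pure O2 = 535.7 × 0.8133 = 435.68 g.
M(O2) = 2(16.00) = 32.00 g/mol.
M(CaCO3) = 40.08 + 12.01 + 3(16.00) = 100.09 g/mol.
n(O2) = 435.68 / 32.00 = 13.615 mol.
Step 1 (O2:CO2 = 15:12): theoretical n(CO2) = 10.892 mol; at 85.12% yield, n(CO2) = 9.2714 mol.
Step 2 (CO2:CaCO3 = 1:1): theoretical n(CaCO3) = 9.2714 mol, so theoretical mass = 9.2714 × 100.09 = 927.97 g.
At 60.58% yield, actual mass of CaCO3 = 927.97 × 0.6058 = 562.17 g.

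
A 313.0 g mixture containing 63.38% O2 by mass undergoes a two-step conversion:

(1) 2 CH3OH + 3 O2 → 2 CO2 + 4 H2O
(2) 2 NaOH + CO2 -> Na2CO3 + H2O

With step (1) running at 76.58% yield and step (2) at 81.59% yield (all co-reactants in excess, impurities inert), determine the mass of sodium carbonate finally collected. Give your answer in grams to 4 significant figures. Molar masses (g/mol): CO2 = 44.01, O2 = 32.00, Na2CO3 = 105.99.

273.7 g

Pure O2 = 313.0 × 0.6338 = 198.38 g.
n(O2) = 198.38 / 32.00 = 6.1994 mol.
Step 1 (O2:CO2 = 3:2): theoretical n(CO2) = 4.1329 mol; at 76.58% yield, n(CO2) = 3.1650 mol.
Step 2 (CO2:Na2CO3 = 1:1): theoretical n(Na2CO3) = 3.1650 mol, so theoretical mass = 3.1650 × 105.99 = 335.46 g.
At 81.59% yield, actual mass of Na2CO3 = 335.46 × 0.8159 = 273.70 g.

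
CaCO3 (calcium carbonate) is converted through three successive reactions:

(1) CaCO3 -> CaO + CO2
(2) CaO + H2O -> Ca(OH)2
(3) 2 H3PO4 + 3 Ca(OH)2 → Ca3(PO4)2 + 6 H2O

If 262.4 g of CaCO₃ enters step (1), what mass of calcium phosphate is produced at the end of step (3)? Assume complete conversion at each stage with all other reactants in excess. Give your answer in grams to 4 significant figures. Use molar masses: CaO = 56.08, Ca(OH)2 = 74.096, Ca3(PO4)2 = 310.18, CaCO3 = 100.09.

271.1 g

n(CaCO3) = 262.4 / 100.09 = 2.6216 mol.
Reaction (1): CaCO3→CaO ratio 1:1 ⇒ n(CaO) = 2.6216 mol.
Reaction (2): CaO→Ca(OH)2 ratio 1:1 ⇒ n(Ca(OH)2) = 2.6216 mol.
Reaction (3): Ca(OH)2→Ca3(PO4)2 ratio 3:1 ⇒ n(Ca3(PO4)2) = 0.87388 mol.
Mass of Ca3(PO4)2 = 0.87388 × 310.18 = 271.06 g.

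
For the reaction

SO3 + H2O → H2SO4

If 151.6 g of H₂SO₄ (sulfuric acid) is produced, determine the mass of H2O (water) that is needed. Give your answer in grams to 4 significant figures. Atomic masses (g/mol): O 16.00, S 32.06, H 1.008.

27.85 g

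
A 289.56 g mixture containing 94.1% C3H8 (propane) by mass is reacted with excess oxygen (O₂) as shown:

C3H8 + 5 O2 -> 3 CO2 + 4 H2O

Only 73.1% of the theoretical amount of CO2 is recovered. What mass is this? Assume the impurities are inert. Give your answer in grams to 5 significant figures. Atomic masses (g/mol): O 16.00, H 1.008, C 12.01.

596.40 g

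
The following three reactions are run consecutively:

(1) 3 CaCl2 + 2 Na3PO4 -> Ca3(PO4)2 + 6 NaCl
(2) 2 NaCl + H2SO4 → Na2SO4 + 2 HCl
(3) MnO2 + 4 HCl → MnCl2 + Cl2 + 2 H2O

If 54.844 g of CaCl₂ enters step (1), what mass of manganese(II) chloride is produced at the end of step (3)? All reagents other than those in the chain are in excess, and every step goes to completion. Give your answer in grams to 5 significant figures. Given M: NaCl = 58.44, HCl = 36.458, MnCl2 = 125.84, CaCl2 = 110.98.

n(CaCl2) = 54.844 / 110.98 = 0.494179 mol.
Reaction (1): CaCl2→NaCl ratio 3:6 ⇒ n(NaCl) = 0.988358 mol.
Reaction (2): NaCl→HCl ratio 2:2 ⇒ n(HCl) = 0.988358 mol.
Reaction (3): HCl→MnCl2 ratio 4:1 ⇒ n(MnCl2) = 0.247090 mol.
Mass of MnCl2 = 0.247090 × 125.84 = 31.0938 g.

31.094 g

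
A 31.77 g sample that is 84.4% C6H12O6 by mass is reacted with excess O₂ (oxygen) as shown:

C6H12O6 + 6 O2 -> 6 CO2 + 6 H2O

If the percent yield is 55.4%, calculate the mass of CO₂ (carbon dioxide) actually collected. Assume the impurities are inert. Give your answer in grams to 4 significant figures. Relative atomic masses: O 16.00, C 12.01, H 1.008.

21.77 g

Pure C6H12O6 available = 31.77 g × 0.844 = 26.814 g.
M(C6H12O6) = 6(12.01) + 12(1.008) + 6(16.00) = 180.156 g/mol.
M(CO2) = 12.01 + 2(16.00) = 44.01 g/mol.
n(C6H12O6) = 26.814 g / 180.156 g/mol = 0.14884 mol.
From the equation the C6H12O6:CO2 mole ratio is 1:6, so n(CO2) = 0.14884 × 6/1 = 0.89302 mol.
Mass of CO2 = 0.89302 mol × 44.01 g/mol = 39.302 g.
Actual mass collected = 39.302 g × 0.554 = 21.773 g.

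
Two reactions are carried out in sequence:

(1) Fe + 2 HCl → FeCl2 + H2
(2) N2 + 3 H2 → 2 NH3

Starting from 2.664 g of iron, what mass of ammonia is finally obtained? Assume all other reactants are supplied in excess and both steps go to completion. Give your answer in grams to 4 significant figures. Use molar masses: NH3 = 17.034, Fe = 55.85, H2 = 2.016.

0.5417 g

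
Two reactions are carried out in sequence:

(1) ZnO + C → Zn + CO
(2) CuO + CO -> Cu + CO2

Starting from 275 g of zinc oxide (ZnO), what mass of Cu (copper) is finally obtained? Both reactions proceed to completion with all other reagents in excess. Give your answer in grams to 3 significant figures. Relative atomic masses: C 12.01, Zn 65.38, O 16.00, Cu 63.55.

215 g

M(ZnO) = 65.38 + 16.00 = 81.38 g/mol.
M(Cu) = 63.55 g/mol.
n(ZnO) = 275.0 / 81.38 = 3.379 mol.
Step 1 gives a 1:1 ratio of ZnO to CO, so n(CO) = 3.379 mol.
In step 2 the CO:Cu ratio is 1:1, so n(Cu) = 3.379 mol.
Mass of Cu = 3.379 × 63.55 = 214.7 g.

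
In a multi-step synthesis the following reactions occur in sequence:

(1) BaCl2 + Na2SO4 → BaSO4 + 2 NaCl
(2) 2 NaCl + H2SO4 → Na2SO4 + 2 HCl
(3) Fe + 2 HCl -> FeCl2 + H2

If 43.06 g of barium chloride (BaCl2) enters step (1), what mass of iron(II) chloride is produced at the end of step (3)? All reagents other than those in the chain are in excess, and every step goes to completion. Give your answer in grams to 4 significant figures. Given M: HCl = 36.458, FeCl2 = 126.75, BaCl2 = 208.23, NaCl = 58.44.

26.21 g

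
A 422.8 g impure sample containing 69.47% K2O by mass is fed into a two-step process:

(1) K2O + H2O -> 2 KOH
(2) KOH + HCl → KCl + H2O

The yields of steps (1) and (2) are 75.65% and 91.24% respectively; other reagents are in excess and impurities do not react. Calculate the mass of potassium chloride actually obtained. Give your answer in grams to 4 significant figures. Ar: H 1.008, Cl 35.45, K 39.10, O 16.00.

Pure K2O = 422.8 × 0.6947 = 293.72 g.
M(K2O) = 2(39.10) + 16.00 = 94.20 g/mol.
M(KCl) = 39.10 + 35.45 = 74.55 g/mol.
n(K2O) = 293.72 / 94.20 = 3.1180 mol.
Step 1 (K2O:KOH = 1:2): theoretical n(KOH) = 6.2361 mol; at 75.65% yield, n(KOH) = 4.7176 mol.
Step 2 (KOH:KCl = 1:1): theoretical n(KCl) = 4.7176 mol, so theoretical mass = 4.7176 × 74.55 = 351.70 g.
At 91.24% yield, actual mass of KCl = 351.70 × 0.9124 = 320.89 g.

320.9 g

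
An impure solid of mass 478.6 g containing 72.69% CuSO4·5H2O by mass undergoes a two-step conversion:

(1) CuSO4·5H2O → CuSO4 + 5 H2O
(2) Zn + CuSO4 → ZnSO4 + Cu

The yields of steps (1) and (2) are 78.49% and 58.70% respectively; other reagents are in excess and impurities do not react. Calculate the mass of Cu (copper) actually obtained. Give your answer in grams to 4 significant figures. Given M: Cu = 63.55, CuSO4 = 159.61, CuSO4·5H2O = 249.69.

Pure CuSO4·5H2O = 478.6 × 0.7269 = 347.89 g.
n(CuSO4·5H2O) = 347.89 / 249.69 = 1.3933 mol.
Step 1 (CuSO4·5H2O:CuSO4 = 1:1): theoretical n(CuSO4) = 1.3933 mol; at 78.49% yield, n(CuSO4) = 1.0936 mol.
Step 2 (CuSO4:Cu = 1:1): theoretical n(Cu) = 1.0936 mol, so theoretical mass = 1.0936 × 63.55 = 69.499 g.
At 58.70% yield, actual mass of Cu = 69.499 × 0.5870 = 40.796 g.

40.80 g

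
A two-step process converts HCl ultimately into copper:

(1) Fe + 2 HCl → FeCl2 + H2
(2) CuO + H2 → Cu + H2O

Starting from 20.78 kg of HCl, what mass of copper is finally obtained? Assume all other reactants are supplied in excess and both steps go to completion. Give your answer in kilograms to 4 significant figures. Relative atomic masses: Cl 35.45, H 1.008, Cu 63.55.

18.11 kg

M(HCl) = 1.008 + 35.45 = 36.458 g/mol.
M(Cu) = 63.55 g/mol.
20.78 kg = 20780 g.
n(HCl) = 20780 / 36.458 = 569.97 mol.
Step 1 gives a 2:1 ratio of HCl to H2, so n(H2) = 284.99 mol.
In step 2 the H2:Cu ratio is 1:1, so n(Cu) = 284.99 mol.
Mass of Cu = 284.99 × 63.55 = 18111 g = 18.11 kg.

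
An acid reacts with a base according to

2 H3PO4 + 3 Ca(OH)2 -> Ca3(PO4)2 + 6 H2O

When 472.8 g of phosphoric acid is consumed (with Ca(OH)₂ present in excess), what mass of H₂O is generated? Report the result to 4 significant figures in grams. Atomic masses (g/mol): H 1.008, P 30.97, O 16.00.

M(H3PO4) = 3(1.008) + 30.97 + 4(16.00) = 97.994 g/mol.
M(H2O) = 2(1.008) + 16.00 = 18.016 g/mol.
n(H3PO4) = 472.80 g / 97.994 g/mol = 4.8248 mol.
From the equation the H3PO4:H2O mole ratio is 2:6, so n(H2O) = 4.8248 × 6/2 = 14.474 mol.
Mass of H2O = 14.474 mol × 18.016 g/mol = 260.77 g.

260.8 g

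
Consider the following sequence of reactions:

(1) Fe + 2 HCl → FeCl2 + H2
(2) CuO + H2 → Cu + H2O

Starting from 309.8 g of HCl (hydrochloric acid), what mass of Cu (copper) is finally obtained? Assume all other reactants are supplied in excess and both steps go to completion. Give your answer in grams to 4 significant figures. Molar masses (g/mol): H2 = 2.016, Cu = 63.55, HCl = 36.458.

270.0 g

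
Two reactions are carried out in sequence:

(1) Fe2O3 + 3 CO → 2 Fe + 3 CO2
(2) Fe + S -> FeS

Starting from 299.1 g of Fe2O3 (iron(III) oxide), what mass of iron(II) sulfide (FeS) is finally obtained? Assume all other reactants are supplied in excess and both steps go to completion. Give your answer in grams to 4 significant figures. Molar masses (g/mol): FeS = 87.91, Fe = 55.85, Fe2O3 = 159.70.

329.3 g

n(Fe2O3) = 299.10 / 159.70 = 1.8729 mol.
Step 1 gives a 1:2 ratio of Fe2O3 to Fe, so n(Fe) = 3.7458 mol.
In step 2 the Fe:FeS ratio is 1:1, so n(FeS) = 3.7458 mol.
Mass of FeS = 3.7458 × 87.91 = 329.29 g.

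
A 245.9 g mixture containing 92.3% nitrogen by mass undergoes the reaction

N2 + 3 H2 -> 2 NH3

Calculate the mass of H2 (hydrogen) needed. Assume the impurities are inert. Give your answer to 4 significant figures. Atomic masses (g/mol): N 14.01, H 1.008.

48.99 g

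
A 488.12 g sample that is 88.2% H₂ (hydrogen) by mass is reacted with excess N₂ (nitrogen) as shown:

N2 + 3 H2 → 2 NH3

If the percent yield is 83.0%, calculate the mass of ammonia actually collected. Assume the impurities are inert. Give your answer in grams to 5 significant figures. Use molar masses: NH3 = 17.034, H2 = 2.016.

2012.8 g

Pure H2 available = 488.12 g × 0.882 = 430.522 g.
n(H2) = 430.522 g / 2.016 g/mol = 213.553 mol.
From the equation the H2:NH3 mole ratio is 3:2, so n(NH3) = 213.553 × 2/3 = 142.368 mol.
Mass of NH3 = 142.368 mol × 17.034 g/mol = 2425.10 g.
Actual mass collected = 2425.10 g × 0.830 = 2012.83 g.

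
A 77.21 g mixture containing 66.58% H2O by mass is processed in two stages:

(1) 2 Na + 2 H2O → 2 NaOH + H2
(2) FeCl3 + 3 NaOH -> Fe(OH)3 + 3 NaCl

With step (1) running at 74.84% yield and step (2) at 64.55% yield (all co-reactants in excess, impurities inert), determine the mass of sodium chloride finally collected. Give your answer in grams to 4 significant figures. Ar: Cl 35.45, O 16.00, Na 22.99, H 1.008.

Pure H2O = 77.21 × 0.6658 = 51.406 g.
M(H2O) = 2(1.008) + 16.00 = 18.016 g/mol.
M(NaCl) = 22.99 + 35.45 = 58.44 g/mol.
n(H2O) = 51.406 / 18.016 = 2.8534 mol.
Step 1 (H2O:NaOH = 2:2): theoretical n(NaOH) = 2.8534 mol; at 74.84% yield, n(NaOH) = 2.1355 mol.
Step 2 (NaOH:NaCl = 3:3): theoretical n(NaCl) = 2.1355 mol, so theoretical mass = 2.1355 × 58.44 = 124.80 g.
At 64.55% yield, actual mass of NaCl = 124.80 × 0.6455 = 80.556 g.

80.56 g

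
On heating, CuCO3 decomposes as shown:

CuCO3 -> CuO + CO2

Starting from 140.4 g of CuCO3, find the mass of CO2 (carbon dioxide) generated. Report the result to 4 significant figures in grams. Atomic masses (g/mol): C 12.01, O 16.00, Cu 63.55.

M(CuCO3) = 63.55 + 12.01 + 3(16.00) = 123.56 g/mol.
M(CO2) = 12.01 + 2(16.00) = 44.01 g/mol.
n(CuCO3) = 140.40 g / 123.56 g/mol = 1.1363 mol.
From the equation the CuCO3:CO2 mole ratio is 1:1, so n(CO2) = 1.1363 × 1/1 = 1.1363 mol.
Mass of CO2 = 1.1363 mol × 44.01 g/mol = 50.008 g.

50.01 g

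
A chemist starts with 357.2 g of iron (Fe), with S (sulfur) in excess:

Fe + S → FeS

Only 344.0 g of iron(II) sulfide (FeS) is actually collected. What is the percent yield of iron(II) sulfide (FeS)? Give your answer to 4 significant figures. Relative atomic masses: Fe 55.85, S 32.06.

M(Fe) = 55.85 g/mol.
M(FeS) = 55.85 + 32.06 = 87.91 g/mol.
n(Fe) = 357.20 g / 55.85 g/mol = 6.3957 mol.
From the equation the Fe:FeS mole ratio is 1:1, so n(FeS) = 6.3957 × 1/1 = 6.3957 mol.
Mass of FeS = 6.3957 mol × 87.91 g/mol = 562.25 g.
This is the theoretical yield. Percent yield = 344.0 g / 562.25 g × 100% = 61.183%.

61.18 %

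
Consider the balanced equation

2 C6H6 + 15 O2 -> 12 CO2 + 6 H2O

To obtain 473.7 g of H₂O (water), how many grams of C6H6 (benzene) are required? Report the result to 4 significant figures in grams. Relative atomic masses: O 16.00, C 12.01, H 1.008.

684.6 g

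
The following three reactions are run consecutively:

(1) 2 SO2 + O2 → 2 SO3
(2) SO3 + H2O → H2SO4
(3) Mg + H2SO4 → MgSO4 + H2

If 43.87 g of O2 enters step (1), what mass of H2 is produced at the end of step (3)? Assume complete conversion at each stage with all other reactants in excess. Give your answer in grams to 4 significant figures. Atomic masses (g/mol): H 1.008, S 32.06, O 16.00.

5.528 g

M(O2) = 2(16.00) = 32.00 g/mol.
M(H2) = 2(1.008) = 2.016 g/mol.
n(O2) = 43.87 / 32.00 = 1.3709 mol.
Reaction (1): O2→SO3 ratio 1:2 ⇒ n(SO3) = 2.7419 mol.
Reaction (2): SO3→H2SO4 ratio 1:1 ⇒ n(H2SO4) = 2.7419 mol.
Reaction (3): H2SO4→H2 ratio 1:1 ⇒ n(H2) = 2.7419 mol.
Mass of H2 = 2.7419 × 2.016 = 5.5276 g.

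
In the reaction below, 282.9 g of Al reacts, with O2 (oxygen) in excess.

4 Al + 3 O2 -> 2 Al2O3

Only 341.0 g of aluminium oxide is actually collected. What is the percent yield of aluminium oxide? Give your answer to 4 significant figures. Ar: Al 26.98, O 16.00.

63.79 %

M(Al) = 26.98 g/mol.
M(Al2O3) = 2(26.98) + 3(16.00) = 101.96 g/mol.
n(Al) = 282.90 g / 26.98 g/mol = 10.486 mol.
From the equation the Al:Al2O3 mole ratio is 4:2, so n(Al2O3) = 10.486 × 2/4 = 5.2428 mol.
Mass of Al2O3 = 5.2428 mol × 101.96 g/mol = 534.55 g.
This is the theoretical yield. Percent yield = 341.0 g / 534.55 g × 100% = 63.792%.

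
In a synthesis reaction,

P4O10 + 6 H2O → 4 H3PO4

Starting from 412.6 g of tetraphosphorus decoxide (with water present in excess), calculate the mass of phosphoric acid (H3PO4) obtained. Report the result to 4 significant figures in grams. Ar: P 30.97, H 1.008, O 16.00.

569.7 g

M(P4O10) = 4(30.97) + 10(16.00) = 283.88 g/mol.
M(H3PO4) = 3(1.008) + 30.97 + 4(16.00) = 97.994 g/mol.
n(P4O10) = 412.60 g / 283.88 g/mol = 1.4534 mol.
From the equation the P4O10:H3PO4 mole ratio is 1:4, so n(H3PO4) = 1.4534 × 4/1 = 5.8137 mol.
Mass of H3PO4 = 5.8137 mol × 97.994 g/mol = 569.71 g.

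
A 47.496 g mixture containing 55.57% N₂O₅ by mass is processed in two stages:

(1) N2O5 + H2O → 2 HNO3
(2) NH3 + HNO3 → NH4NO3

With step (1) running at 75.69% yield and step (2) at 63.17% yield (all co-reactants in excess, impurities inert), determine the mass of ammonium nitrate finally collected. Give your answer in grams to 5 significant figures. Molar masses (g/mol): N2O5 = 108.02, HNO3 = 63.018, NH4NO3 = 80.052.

18.704 g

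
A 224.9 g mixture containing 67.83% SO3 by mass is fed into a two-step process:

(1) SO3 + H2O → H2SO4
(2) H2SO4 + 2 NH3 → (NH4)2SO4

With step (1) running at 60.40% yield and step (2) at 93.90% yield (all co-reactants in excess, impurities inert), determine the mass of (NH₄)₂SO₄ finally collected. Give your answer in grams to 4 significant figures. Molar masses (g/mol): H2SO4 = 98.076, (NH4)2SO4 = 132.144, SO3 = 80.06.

142.8 g

Pure SO3 = 224.9 × 0.6783 = 152.55 g.
n(SO3) = 152.55 / 80.06 = 1.9054 mol.
Step 1 (SO3:H2SO4 = 1:1): theoretical n(H2SO4) = 1.9054 mol; at 60.40% yield, n(H2SO4) = 1.1509 mol.
Step 2 (H2SO4:(NH4)2SO4 = 1:1): theoretical n((NH4)2SO4) = 1.1509 mol, so theoretical mass = 1.1509 × 132.144 = 152.08 g.
At 93.90% yield, actual mass of (NH4)2SO4 = 152.08 × 0.9390 = 142.81 g.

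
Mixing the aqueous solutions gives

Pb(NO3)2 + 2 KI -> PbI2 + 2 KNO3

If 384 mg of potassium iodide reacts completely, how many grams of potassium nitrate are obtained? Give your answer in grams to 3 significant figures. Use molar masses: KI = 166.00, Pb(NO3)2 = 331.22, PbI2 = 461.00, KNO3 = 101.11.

0.234 g

Convert: 384 mg = 0.3840 g.
n(KI) = 0.3840 g / 166.00 g/mol = 0.002313 mol.
From the equation the KI:KNO3 mole ratio is 2:2, so n(KNO3) = 0.002313 × 2/2 = 0.002313 mol.
Mass of KNO3 = 0.002313 mol × 101.11 g/mol = 0.2339 g.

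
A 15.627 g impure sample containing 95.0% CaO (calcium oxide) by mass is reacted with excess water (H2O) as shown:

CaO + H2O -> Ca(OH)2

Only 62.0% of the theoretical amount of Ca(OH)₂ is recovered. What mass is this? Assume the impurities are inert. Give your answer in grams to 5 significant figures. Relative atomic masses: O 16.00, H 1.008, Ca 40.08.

Pure CaO available = 15.627 g × 0.950 = 14.8457 g.
M(CaO) = 40.08 + 16.00 = 56.08 g/mol.
M(Ca(OH)2) = 40.08 + 2(16.00) + 2(1.008) = 74.096 g/mol.
n(CaO) = 14.8457 g / 56.08 g/mol = 0.264723 mol.
From the equation the CaO:Ca(OH)2 mole ratio is 1:1, so n(Ca(OH)2) = 0.264723 × 1/1 = 0.264723 mol.
Mass of Ca(OH)2 = 0.264723 mol × 74.096 g/mol = 19.6149 g.
Actual mass collected = 19.6149 g × 0.620 = 12.1612 g.

12.161 g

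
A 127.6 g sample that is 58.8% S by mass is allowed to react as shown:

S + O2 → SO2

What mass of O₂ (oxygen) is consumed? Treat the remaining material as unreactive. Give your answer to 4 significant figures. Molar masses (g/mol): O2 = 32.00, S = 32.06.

Mass of pure S = 127.6 g × 0.588 = 75.029 g.
n(S) = 75.029 g / 32.06 g/mol = 2.3403 mol.
From the equation the S:O2 mole ratio is 1:1, so n(O2) = 2.3403 × 1/1 = 2.3403 mol.
Mass of O2 = 2.3403 mol × 32.00 g/mol = 74.888 g.

74.89 g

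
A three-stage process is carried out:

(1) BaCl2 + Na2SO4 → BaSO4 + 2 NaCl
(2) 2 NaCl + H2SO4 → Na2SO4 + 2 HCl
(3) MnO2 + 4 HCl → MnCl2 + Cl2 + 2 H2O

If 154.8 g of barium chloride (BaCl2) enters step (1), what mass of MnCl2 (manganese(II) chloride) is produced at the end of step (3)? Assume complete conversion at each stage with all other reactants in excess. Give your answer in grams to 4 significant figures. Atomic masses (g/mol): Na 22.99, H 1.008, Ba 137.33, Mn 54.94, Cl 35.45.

46.78 g

M(BaCl2) = 137.33 + 2(35.45) = 208.23 g/mol.
M(MnCl2) = 54.94 + 2(35.45) = 125.84 g/mol.
n(BaCl2) = 154.8 / 208.23 = 0.74341 mol.
Reaction (1): BaCl2→NaCl ratio 1:2 ⇒ n(NaCl) = 1.4868 mol.
Reaction (2): NaCl→HCl ratio 2:2 ⇒ n(HCl) = 1.4868 mol.
Reaction (3): HCl→MnCl2 ratio 4:1 ⇒ n(MnCl2) = 0.37170 mol.
Mass of MnCl2 = 0.37170 × 125.84 = 46.775 g.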